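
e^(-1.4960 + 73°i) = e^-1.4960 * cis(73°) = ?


e^-1.4960 = 0.2240
cos(73°) = 0.2924
sin(73°) = 0.9563
Real = 0.2240*0.2924 = 0.0655
Imag = 0.2240*0.9563 = 0.2142

0.0655 + 0.2142i


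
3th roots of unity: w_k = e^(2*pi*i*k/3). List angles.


The 3th roots of unity are cis(360k/3°) for k=0..2
Angle step = 360/3 = 120°
Primitive root: cis(120°)
Primitive root = -0.5000 + 0.8660i

3 roots at angles: 0°, 120°, 240°


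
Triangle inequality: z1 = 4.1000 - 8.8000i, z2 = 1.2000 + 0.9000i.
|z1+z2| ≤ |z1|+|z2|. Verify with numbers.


|z1| = sqrt(4.1^2 + (-8.8)^2) = sqrt(94.25) = 9.7082
|z2| = sqrt(1.2^2 + 0.9^2) = sqrt(2.25) = 1.5000
z1+z2 = 5.3000 - 7.9000i
|z1+z2| = sqrt(90.5) = 9.5131
|z1|+|z2| = 9.7082 + 1.5000 = 11.2082

|z1+z2| = 9.5131 ≤ |z1|+|z2| = 11.2082 (verified)


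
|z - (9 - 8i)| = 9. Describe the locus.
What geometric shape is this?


|z - z0| = r is a circle with center z0 and radius r.
Center = (9, -8), radius = 9

Circle with center (9, -8) and radius 9


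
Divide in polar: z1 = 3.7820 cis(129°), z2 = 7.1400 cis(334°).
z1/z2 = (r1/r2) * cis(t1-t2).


r = 3.7820 / 7.1400 = 0.5297
theta = 129° - 334° = -205° = 155° (mod 360)

0.5297 cis(155°)


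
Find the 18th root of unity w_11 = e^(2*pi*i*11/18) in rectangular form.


Angle = 360*11/18 = 220°
a = cos(220°) = -0.7660
b = sin(220°) = -0.6428

-0.7660 - 0.6428i


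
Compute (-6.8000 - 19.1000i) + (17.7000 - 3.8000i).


Real: -6.8 + 17.7 = 10.9
Imag: -19.1 - 3.8 = -22.9

10.9000 - 22.9000i


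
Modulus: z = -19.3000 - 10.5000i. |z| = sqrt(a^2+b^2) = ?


|z| = sqrt((-19.3)^2 + (-10.5)^2) = sqrt(372.49 + 110.25) = sqrt(482.74) = 21.9713

|z| = 21.9713


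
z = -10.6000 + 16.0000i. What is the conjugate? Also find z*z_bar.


z_bar = -10.6000 - 16.0000i
z*z_bar = (-10.6)^2 + 16^2 = 112.36 + 256 = 368.36

z_bar = -10.6000 - 16.0000i, z*z_bar = 368.36


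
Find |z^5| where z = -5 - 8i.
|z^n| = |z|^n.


|z| = sqrt(25+64) = sqrt(89) = 9.4340
|z^5| = |z|^5 = (sqrt(89))^5 = 89^2 * sqrt(89) = 7921*sqrt(89)

|z^5| = 7921*sqrt(89) ≈ 74726.5645


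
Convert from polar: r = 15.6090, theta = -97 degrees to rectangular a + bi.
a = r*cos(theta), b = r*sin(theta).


a = 15.6090*cos(-97°) = 15.6090*(-0.12187) = -1.9023
b = 15.6090*sin(-97°) = 15.6090*(-0.99255) = -15.4927

-1.9023 - 15.4927i


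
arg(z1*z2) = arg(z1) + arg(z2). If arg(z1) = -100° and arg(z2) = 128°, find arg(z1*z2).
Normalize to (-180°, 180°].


arg(z1*z2) = -100° + 128° = 28°
Normalized to (-180°, 180°]: 28°

28°


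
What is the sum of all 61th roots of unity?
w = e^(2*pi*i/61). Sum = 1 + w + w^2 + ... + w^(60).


The sum of all 61th roots of unity is 0.
Geometric series: (1 - w^61)/(1 - w) = (1-1)/(1-w) = 0 since w^61 = 1, w ≠ 1.
Alternatively: coefficient of z^60 in z^61 - 1 is 0.

0


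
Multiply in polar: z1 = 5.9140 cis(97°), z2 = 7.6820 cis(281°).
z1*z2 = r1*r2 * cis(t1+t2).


r = 5.9140 * 7.6820 = 45.4313
theta = 97° + 281° = 378° = 18° (mod 360)

45.4313 cis(18°)


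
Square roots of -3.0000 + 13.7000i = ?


|z| = sqrt(9+187.69) = 14.0246
sqrt((|z|+a)/2) = sqrt((14.0246+(-3))/2) = sqrt(5.5123) = 2.3478
sqrt((|z|-a)/2) = sqrt((14.0246-(-3))/2) = sqrt(8.5123) = 2.9176

±(2.3478 + 2.9176i) i.e. 2.3478 + 2.9176i and -2.3478 - 2.9176i


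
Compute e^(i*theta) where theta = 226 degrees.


cos(226°) = -0.6947
sin(226°) = -0.7193

e^(i*226°) = -0.6947 - 0.7193i


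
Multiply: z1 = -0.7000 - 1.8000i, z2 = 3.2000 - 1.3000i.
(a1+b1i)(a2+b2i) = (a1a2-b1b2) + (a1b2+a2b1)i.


Real = -0.7*3.2 - (-1.8)*(-1.3) = -2.24 - 2.34 = -4.58
Imag = -0.7*(-1.3) + 3.2*(-1.8) = 0.91 - (5.76) = -4.85

-4.5800 - 4.8500i


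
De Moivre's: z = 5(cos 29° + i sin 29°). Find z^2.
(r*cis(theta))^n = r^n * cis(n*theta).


r^2 = 5^2 = 25
n*theta = 2*29° = 58° = 58° (mod 360)
a = 25*cos(58°) = 13.2480
b = 25*sin(58°) = 21.2012

25 cis(58°) = 13.2480 + 21.2012i


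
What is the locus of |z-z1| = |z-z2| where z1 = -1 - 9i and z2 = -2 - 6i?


Equal distances means the locus is the perpendicular bisector of z1 and z2.
Midpoint = ((-1+(-2))/2, (-9+(-6))/2) = (-1.5000, -7.5000)

Perpendicular bisector through (-1.5000, -7.5000)


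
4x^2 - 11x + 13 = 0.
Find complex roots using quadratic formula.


disc = (-11)^2 - 4*4*13 = 121 - 208 = -87
sqrt(|disc|) = sqrt(87) = 9.3274
Real part = 11/(2*4) = 1.3750
Imag part = 9.3274/(2*4) = 1.1659

1.3750 ± 1.1659i


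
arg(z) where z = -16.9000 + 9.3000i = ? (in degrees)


Re = -16.9, Im = 9.3
arg = atan2(9.3, -16.9) = 151.1762 degrees

arg(z) = 151.1762 degrees


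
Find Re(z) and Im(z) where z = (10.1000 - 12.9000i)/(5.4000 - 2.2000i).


Multiply by conjugate: (10.1000 - 12.9000i)(5.4000 + 2.2000i) / (5.4^2 + (-2.2)^2)
Numerator real = 10.1*5.4 - (12.9)*(-2.2) = 82.92
Numerator imag = -12.9*5.4 - 10.1*(-2.2) = -47.44
Denominator = 34
Re(z) = 82.92/34 = 2.4388
Im(z) = -47.44/34 = -1.3953

Re(z) = 2.4388, Im(z) = -1.3953


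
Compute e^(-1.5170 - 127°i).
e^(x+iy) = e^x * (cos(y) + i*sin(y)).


e^-1.5170 = 0.2194
cos(-127°) = -0.6018
sin(-127°) = -0.7986
Real = 0.2194*(-0.6018) = -0.1320
Imag = 0.2194*(-0.7986) = -0.1752

-0.1320 - 0.1752i


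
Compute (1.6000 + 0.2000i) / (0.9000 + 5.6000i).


Conjugate of z2 = 0.9000 - 5.6000i
Numerator: (1.6000 + 0.2000i)(0.9000 - 5.6000i) = 2.5600 - 8.7800i
Denominator: 0.9^2 + 5.6^2 = 32.17
Result = (2.5600 - 8.7800i)/32.17

0.0796 - 0.2729i


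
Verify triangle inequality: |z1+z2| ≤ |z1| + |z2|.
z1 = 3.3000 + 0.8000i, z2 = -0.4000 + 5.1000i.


|z1| = sqrt(3.3^2 + 0.8^2) = sqrt(11.53) = 3.3956
|z2| = sqrt((-0.4)^2 + 5.1^2) = sqrt(26.17) = 5.1157
z1+z2 = 2.9000 + 5.9000i
|z1+z2| = sqrt(43.22) = 6.5742
|z1|+|z2| = 3.3956 + 5.1157 = 8.5113

|z1+z2| = 6.5742 ≤ |z1|+|z2| = 8.5113 (verified)


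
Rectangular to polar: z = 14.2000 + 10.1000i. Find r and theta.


r = sqrt(201.64+102.01) = sqrt(303.65) = 17.4256
theta = atan2(10.1, 14.2) = 35.4230 degrees

r = 17.4256, theta = 35.4230 degrees


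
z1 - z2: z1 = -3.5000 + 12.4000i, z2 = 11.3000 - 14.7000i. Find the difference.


Real: -3.5 - 11.3 = -14.8
Imag: 12.4 + 14.7 = 27.1

-14.8000 + 27.1000i


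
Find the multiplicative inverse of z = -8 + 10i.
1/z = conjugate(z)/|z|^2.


|z|^2 = 64+100 = 164
1/z = (-8 - 10i)/164

1/z = -0.0488 - 0.0610i


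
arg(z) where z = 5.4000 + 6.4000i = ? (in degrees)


Re = 5.4, Im = 6.4
arg = atan2(6.4, 5.4) = 49.8440 degrees

arg(z) = 49.8440 degrees


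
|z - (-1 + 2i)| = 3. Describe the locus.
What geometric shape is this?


|z - z0| = r is a circle with center z0 and radius r.
Center = (-1, 2), radius = 3

Circle with center (-1, 2) and radius 3


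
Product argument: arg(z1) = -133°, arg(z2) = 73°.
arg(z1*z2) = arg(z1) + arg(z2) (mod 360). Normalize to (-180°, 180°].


arg(z1*z2) = -133° + 73° = -60°
Normalized to (-180°, 180°]: -60°

-60°


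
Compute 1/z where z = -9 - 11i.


|z|^2 = 81+121 = 202
1/z = (-9 + 11i)/202

1/z = -0.0446 + 0.0545i


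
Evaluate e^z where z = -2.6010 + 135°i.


e^-2.6010 = 0.0742
cos(135°) = -0.7071
sin(135°) = 0.7071
Real = 0.0742*(-0.7071) = -0.0525
Imag = 0.0742*0.7071 = 0.0525

-0.0525 + 0.0525i


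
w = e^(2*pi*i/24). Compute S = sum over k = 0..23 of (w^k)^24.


The roots are w_k = w^k with w = e^(2*pi*i/24), and (w^k)^24 = (w^24)^k.
So S = 1 + u + u^2 + ... + u^(23) with u = w^24.
24 = 1*24 + 0, so 24 is a multiple of 24 and u = (w^24)^1 = 1.
Every one of the 24 terms equals 1: S = 24

S = 24


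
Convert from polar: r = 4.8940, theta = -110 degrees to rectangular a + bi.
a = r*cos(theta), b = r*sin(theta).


a = 4.8940*cos(-110°) = 4.8940*(-0.34202) = -1.6738
b = 4.8940*sin(-110°) = 4.8940*(-0.9397) = -4.5989

-1.6738 - 4.5989i


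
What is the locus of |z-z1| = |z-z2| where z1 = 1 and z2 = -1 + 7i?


Equal distances means the locus is the perpendicular bisector of z1 and z2.
Midpoint = ((1+(-1))/2, (0+7)/2) = (0, 3.5000)

Perpendicular bisector through (0, 3.5000)


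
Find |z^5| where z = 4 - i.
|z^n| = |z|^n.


|z| = sqrt(16+1) = sqrt(17) = 4.1231
|z^5| = |z|^5 = (sqrt(17))^5 = 17^2 * sqrt(17) = 289*sqrt(17)

|z^5| = 289*sqrt(17) ≈ 1191.5775


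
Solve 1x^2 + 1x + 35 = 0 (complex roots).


disc = 1^2 - 4*1*35 = 1 - 140 = -139
sqrt(|disc|) = sqrt(139) = 11.7898
Real part = -1/(2*1) = -0.5000
Imag part = 11.7898/(2*1) = 5.8949

-0.5000 ± 5.8949i


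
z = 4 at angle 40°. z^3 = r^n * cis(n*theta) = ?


r^3 = 4^3 = 64
n*theta = 3*40° = 120° = 120° (mod 360)
a = 64*cos(120°) = -32.0000
b = 64*sin(120°) = 55.4256

64 cis(120°) = -32.0000 + 55.4256i


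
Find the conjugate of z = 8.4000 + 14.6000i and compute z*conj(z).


z_bar = 8.4000 - 14.6000i
z*z_bar = 8.4^2 + 14.6^2 = 70.56 + 213.16 = 283.72

z_bar = 8.4000 - 14.6000i, z*z_bar = 283.72


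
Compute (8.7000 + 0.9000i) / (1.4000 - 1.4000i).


Conjugate of z2 = 1.4000 + 1.4000i
Numerator: (8.7000 + 0.9000i)(1.4000 + 1.4000i) = 10.9200 + 13.4400i
Denominator: 1.4^2 + (-1.4)^2 = 3.92
Result = (10.9200 + 13.4400i)/3.92

2.7857 + 3.4286i


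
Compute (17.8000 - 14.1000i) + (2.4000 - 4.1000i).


Real: 17.8 + 2.4 = 20.2
Imag: -14.1 - 4.1 = -18.2

20.2000 - 18.2000i


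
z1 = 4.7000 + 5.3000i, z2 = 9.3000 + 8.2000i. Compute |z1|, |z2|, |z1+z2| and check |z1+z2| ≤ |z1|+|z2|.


|z1| = sqrt(4.7^2 + 5.3^2) = sqrt(50.18) = 7.0838
|z2| = sqrt(9.3^2 + 8.2^2) = sqrt(153.73) = 12.3988
z1+z2 = 14.0000 + 13.5000i
|z1+z2| = sqrt(378.25) = 19.4487
|z1|+|z2| = 7.0838 + 12.3988 = 19.4826

|z1+z2| = 19.4487 ≤ |z1|+|z2| = 19.4826 (verified)


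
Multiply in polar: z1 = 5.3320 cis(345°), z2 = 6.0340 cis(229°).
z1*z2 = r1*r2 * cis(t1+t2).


r = 5.3320 * 6.0340 = 32.1733
theta = 345° + 229° = 574° = 214° (mod 360)

32.1733 cis(214°)


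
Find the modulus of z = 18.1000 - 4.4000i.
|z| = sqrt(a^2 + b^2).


|z| = sqrt(18.1^2 + (-4.4)^2) = sqrt(327.61 + 19.36) = sqrt(346.97) = 18.6271

|z| = 18.6271


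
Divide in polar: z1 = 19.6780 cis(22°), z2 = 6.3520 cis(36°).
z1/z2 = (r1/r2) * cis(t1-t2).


r = 19.6780 / 6.3520 = 3.0979
theta = 22° - 36° = -14° = 346° (mod 360)

3.0979 cis(346°)


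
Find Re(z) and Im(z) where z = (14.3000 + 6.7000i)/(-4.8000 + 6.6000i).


Multiply by conjugate: (14.3000 + 6.7000i)(-4.8000 - 6.6000i) / ((-4.8)^2 + 6.6^2)
Numerator real = 14.3*(-4.8) + 6.7*6.6 = -24.42
Numerator imag = 6.7*(-4.8) - 14.3*6.6 = -126.54
Denominator = 66.6
Re(z) = -24.42/66.6 = -0.3667
Im(z) = -126.54/66.6 = -1.9000

Re(z) = -0.3667, Im(z) = -1.9000


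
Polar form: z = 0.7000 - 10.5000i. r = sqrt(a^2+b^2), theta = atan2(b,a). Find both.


r = sqrt(0.49+110.25) = sqrt(110.74) = 10.5233
theta = atan2(-10.5, 0.7) = -86.1859 degrees

r = 10.5233, theta = -86.1859 degrees


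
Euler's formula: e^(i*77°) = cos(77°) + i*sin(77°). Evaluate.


cos(77°) = 0.2250
sin(77°) = 0.9744

e^(i*77°) = 0.2250 + 0.9744i


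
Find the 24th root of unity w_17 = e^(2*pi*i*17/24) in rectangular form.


Angle = 360*17/24 = 255°
a = cos(255°) = -0.2588
b = sin(255°) = -0.9659

-0.2588 - 0.9659i


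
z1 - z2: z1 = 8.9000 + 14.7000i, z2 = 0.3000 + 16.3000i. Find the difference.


Real: 8.9 - 0.3 = 8.6
Imag: 14.7 - 16.3 = -1.6

8.6000 - 1.6000i


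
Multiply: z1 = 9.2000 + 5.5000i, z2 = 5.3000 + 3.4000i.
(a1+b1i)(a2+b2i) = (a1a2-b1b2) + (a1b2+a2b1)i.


Real = 9.2*5.3 - 5.5*3.4 = 48.76 - 18.7 = 30.06
Imag = 9.2*3.4 + 5.3*5.5 = 31.28 + 29.15 = 60.43

30.0600 + 60.4300i


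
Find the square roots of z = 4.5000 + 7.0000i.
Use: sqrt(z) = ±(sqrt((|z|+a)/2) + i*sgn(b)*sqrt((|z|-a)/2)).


|z| = sqrt(20.25+49) = 8.3217
sqrt((|z|+a)/2) = sqrt((8.3217+4.5)/2) = sqrt(6.4108) = 2.5320
sqrt((|z|-a)/2) = sqrt((8.3217-4.5)/2) = sqrt(1.9108) = 1.3823

±(2.5320 + 1.3823i) i.e. 2.5320 + 1.3823i and -2.5320 - 1.3823i


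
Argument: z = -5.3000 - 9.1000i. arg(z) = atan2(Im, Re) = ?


Re = -5.3, Im = -9.1
arg = atan2(-9.1, -5.3) = -120.2173 degrees

arg(z) = -120.2173 degrees


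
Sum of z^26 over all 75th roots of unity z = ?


The roots are w_k = w^k with w = e^(2*pi*i/75), and (w^k)^26 = (w^26)^k.
So S = 1 + u + u^2 + ... + u^(74) with u = w^26.
26 = 0*75 + 26, so 26 is not a multiple of 75: u = w^26 ≠ 1 (w is a primitive 75th root), while u^75 = (w^75)^26 = 1.
Geometric series: S = (1 - u^75)/(1 - u) = (1 - 1)/(1 - u) = 0

S = 0


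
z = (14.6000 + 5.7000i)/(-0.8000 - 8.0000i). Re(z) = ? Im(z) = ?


Multiply by conjugate: (14.6000 + 5.7000i)(-0.8000 + 8.0000i) / ((-0.8)^2 + (-8)^2)
Numerator real = 14.6*(-0.8) + 5.7*(-8) = -57.28
Numerator imag = 5.7*(-0.8) - 14.6*(-8) = 112.24
Denominator = 64.64
Re(z) = -57.28/64.64 = -0.8861
Im(z) = 112.24/64.64 = 1.7364

Re(z) = -0.8861, Im(z) = 1.7364


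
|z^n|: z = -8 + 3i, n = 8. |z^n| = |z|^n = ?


|z| = sqrt(64+9) = sqrt(73) = 8.5440
|z^8| = |z|^8 = (sqrt(73))^8 = 73^4 = 28398241

|z^8| = 28398241


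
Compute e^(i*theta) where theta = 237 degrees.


cos(237°) = -0.5446
sin(237°) = -0.8387

e^(i*237°) = -0.5446 - 0.8387i


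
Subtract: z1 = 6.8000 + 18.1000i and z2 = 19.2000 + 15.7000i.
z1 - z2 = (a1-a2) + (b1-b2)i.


Real: 6.8 - 19.2 = -12.4
Imag: 18.1 - 15.7 = 2.4

-12.4000 + 2.4000i


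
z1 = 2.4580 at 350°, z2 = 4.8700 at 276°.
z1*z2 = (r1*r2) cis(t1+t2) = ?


r = 2.4580 * 4.8700 = 11.9705
theta = 350° + 276° = 626° = 266° (mod 360)

11.9705 cis(266°)


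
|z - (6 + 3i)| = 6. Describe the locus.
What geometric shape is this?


|z - z0| = r is a circle with center z0 and radius r.
Center = (6, 3), radius = 6

Circle with center (6, 3) and radius 6


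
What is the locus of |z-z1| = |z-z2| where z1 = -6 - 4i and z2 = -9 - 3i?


Equal distances means the locus is the perpendicular bisector of z1 and z2.
Midpoint = ((-6+(-9))/2, (-4+(-3))/2) = (-7.5000, -3.5000)

Perpendicular bisector through (-7.5000, -3.5000)


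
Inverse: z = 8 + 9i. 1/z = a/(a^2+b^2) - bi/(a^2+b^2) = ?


|z|^2 = 64+81 = 145
1/z = (8 - 9i)/145

1/z = 0.0552 - 0.0621i


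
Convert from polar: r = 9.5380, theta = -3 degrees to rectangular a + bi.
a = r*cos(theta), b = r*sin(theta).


a = 9.5380*cos(-3°) = 9.5380*0.99863 = 9.5249
b = 9.5380*sin(-3°) = 9.5380*(-0.05234) = -0.4992

9.5249 - 0.4992i


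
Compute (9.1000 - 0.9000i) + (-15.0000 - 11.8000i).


Real: 9.1 - 15 = -5.9
Imag: -0.9 - 11.8 = -12.7

-5.9000 - 12.7000i


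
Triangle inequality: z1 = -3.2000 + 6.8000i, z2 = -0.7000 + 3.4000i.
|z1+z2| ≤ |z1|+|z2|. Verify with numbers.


|z1| = sqrt((-3.2)^2 + 6.8^2) = sqrt(56.48) = 7.5153
|z2| = sqrt((-0.7)^2 + 3.4^2) = sqrt(12.05) = 3.4713
z1+z2 = -3.9000 + 10.2000i
|z1+z2| = sqrt(119.25) = 10.9202
|z1|+|z2| = 7.5153 + 3.4713 = 10.9866

|z1+z2| = 10.9202 ≤ |z1|+|z2| = 10.9866 (verified)


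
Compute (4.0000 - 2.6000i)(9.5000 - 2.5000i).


Real = 4*9.5 - (-2.6)*(-2.5) = 38 - 6.5 = 31.5
Imag = 4*(-2.5) + 9.5*(-2.6) = -10 - (24.7) = -34.7

31.5000 - 34.7000i


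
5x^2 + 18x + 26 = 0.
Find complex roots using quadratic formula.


disc = 18^2 - 4*5*26 = 324 - 520 = -196
sqrt(|disc|) = sqrt(196) = 14.0000
Real part = -18/(2*5) = -1.8000
Imag part = 14.0000/(2*5) = 1.4000

-1.8000 ± 1.4000i


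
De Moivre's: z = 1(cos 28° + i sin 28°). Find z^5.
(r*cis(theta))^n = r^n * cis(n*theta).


r^5 = 1^5 = 1
n*theta = 5*28° = 140° = 140° (mod 360)
a = 1*cos(140°) = -0.7660
b = 1*sin(140°) = 0.6428

1 cis(140°) = -0.7660 + 0.6428i


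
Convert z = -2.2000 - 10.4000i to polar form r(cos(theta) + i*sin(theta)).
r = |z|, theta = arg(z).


r = sqrt(4.84+108.16) = sqrt(113) = 10.6301
theta = atan2(-10.4, -2.2) = -101.9442 degrees

r = 10.6301, theta = -101.9442 degrees


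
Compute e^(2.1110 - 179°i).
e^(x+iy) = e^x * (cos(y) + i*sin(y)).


e^2.1110 = 8.2565
cos(-179°) = -0.999848
sin(-179°) = -0.01745
Real = 8.2565*(-0.999848) = -8.2552
Imag = 8.2565*(-0.01745) = -0.1441

-8.2552 - 0.1441i


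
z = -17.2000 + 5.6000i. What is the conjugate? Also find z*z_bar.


z_bar = -17.2000 - 5.6000i
z*z_bar = (-17.2)^2 + 5.6^2 = 295.84 + 31.36 = 327.2

z_bar = -17.2000 - 5.6000i, z*z_bar = 327.2


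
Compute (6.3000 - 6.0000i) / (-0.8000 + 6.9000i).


Conjugate of z2 = -0.8000 - 6.9000i
Numerator: (6.3000 - 6.0000i)(-0.8000 - 6.9000i) = -46.4400 - 38.6700i
Denominator: (-0.8)^2 + 6.9^2 = 48.25
Result = (-46.4400 - 38.6700i)/48.25

-0.9625 - 0.8015i


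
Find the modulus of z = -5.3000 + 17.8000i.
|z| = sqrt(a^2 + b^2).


|z| = sqrt((-5.3)^2 + 17.8^2) = sqrt(28.09 + 316.84) = sqrt(344.93) = 18.5723

|z| = 18.5723


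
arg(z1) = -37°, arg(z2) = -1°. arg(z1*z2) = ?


arg(z1*z2) = -37° - 1° = -38°
Normalized to (-180°, 180°]: -38°

-38°


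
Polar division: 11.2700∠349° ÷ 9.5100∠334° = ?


r = 11.2700 / 9.5100 = 1.1851
theta = 349° - 334° = 15° = 15° (mod 360)

1.1851 cis(15°)


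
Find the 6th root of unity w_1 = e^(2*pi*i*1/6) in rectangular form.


Angle = 360*1/6 = 60°
a = cos(60°) = 0.5000
b = sin(60°) = 0.8660

0.5000 + 0.8660i


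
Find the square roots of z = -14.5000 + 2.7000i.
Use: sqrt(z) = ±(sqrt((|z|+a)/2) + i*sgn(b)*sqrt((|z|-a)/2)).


|z| = sqrt(210.25+7.29) = 14.7492
sqrt((|z|+a)/2) = sqrt((14.7492+(-14.5))/2) = sqrt(0.1246) = 0.3530
sqrt((|z|-a)/2) = sqrt((14.7492-(-14.5))/2) = sqrt(14.6246) = 3.8242

±(0.3530 + 3.8242i) i.e. 0.3530 + 3.8242i and -0.3530 - 3.8242i


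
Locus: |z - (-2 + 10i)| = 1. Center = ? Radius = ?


|z - z0| = r is a circle with center z0 and radius r.
Center = (-2, 10), radius = 1

Circle with center (-2, 10) and radius 1


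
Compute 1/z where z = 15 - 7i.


|z|^2 = 225+49 = 274
1/z = (15 + 7i)/274

1/z = 0.0547 + 0.0255i


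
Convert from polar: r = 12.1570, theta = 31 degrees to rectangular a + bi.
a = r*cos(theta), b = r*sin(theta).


a = 12.1570*cos(31°) = 12.1570*0.85717 = 10.4206
b = 12.1570*sin(31°) = 12.1570*0.51504 = 6.2613

10.4206 + 6.2613i


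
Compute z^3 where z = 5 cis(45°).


r^3 = 5^3 = 125
n*theta = 3*45° = 135° = 135° (mod 360)
a = 125*cos(135°) = -88.3883
b = 125*sin(135°) = 88.3883

125 cis(135°) = -88.3883 + 88.3883i


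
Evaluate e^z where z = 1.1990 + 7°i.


e^1.1990 = 3.3168
cos(7°) = 0.99255
sin(7°) = 0.12187
Real = 3.3168*0.99255 = 3.2921
Imag = 3.3168*0.12187 = 0.4042

3.2921 + 0.4042i


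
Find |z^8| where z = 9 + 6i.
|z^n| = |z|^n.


|z| = sqrt(81+36) = sqrt(117) = 10.8167
|z^8| = |z|^8 = (sqrt(117))^8 = 117^4 = 187388721

|z^8| = 187388721


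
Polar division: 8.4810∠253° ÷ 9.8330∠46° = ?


r = 8.4810 / 9.8330 = 0.8625
theta = 253° - 46° = 207° = 207° (mod 360)

0.8625 cis(207°)


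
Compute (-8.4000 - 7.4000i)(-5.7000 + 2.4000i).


Real = -8.4*(-5.7) - (-7.4)*2.4 = 47.88 - (-17.76) = 65.64
Imag = -8.4*2.4 - (5.7)*(-7.4) = -20.16 + 42.18 = 22.02

65.6400 + 22.0200i


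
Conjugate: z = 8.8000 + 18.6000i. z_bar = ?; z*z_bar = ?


z_bar = 8.8000 - 18.6000i
z*z_bar = 8.8^2 + 18.6^2 = 77.44 + 345.96 = 423.4

z_bar = 8.8000 - 18.6000i, z*z_bar = 423.4


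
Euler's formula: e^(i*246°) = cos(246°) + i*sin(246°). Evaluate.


cos(246°) = -0.4067
sin(246°) = -0.9135

e^(i*246°) = -0.4067 - 0.9135i


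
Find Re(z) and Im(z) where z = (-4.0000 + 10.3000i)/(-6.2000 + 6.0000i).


Multiply by conjugate: (-4.0000 + 10.3000i)(-6.2000 - 6.0000i) / ((-6.2)^2 + 6^2)
Numerator real = -4*(-6.2) + 10.3*6 = 86.6
Numerator imag = 10.3*(-6.2) - (-4)*6 = -39.86
Denominator = 74.44
Re(z) = 86.6/74.44 = 1.1634
Im(z) = -39.86/74.44 = -0.5355

Re(z) = 1.1634, Im(z) = -0.5355


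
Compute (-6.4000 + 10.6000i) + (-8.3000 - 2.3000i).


Real: -6.4 - 8.3 = -14.7
Imag: 10.6 - 2.3 = 8.3

-14.7000 + 8.3000i


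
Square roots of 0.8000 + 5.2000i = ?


|z| = sqrt(0.64+27.04) = 5.2612
sqrt((|z|+a)/2) = sqrt((5.2612+0.8)/2) = sqrt(3.0306) = 1.7409
sqrt((|z|-a)/2) = sqrt((5.2612-0.8)/2) = sqrt(2.2306) = 1.4935

±(1.7409 + 1.4935i) i.e. 1.7409 + 1.4935i and -1.7409 - 1.4935i


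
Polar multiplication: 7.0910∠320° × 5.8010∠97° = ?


r = 7.0910 * 5.8010 = 41.1349
theta = 320° + 97° = 417° = 57° (mod 360)

41.1349 cis(57°)


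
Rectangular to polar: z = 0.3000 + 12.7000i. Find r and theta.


r = sqrt(0.09+161.29) = sqrt(161.38) = 12.7035
theta = atan2(12.7, 0.3) = 88.6468 degrees

r = 12.7035, theta = 88.6468 degrees


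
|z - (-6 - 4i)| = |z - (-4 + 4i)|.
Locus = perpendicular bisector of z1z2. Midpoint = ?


Equal distances means the locus is the perpendicular bisector of z1 and z2.
Midpoint = ((-6+(-4))/2, (-4+4)/2) = (-5.0000, 0)

Perpendicular bisector through (-5.0000, 0)


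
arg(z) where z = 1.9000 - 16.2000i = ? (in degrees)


Re = 1.9, Im = -16.2
arg = atan2(-16.2, 1.9) = -83.3107 degrees

arg(z) = -83.3107 degrees


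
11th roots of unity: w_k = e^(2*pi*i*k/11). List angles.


The 11th roots of unity are cis(360k/11°) for k=0..10
Angle step = 360/11 = 32.7273°
Primitive root: cis(32.7273°)
Primitive root = 0.8413 + 0.5406i

11 roots at angles: 0°, 32.7273°, 65.4545°, 98.1818°, 130.9091°, 163.6364°, 196.3636°, 229.0909°, 261.8182°, 294.5455°, 327.2727°


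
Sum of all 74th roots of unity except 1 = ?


With w = e^(2*pi*i/74), all 74 of the 74th roots of unity w^0 = 1, w, ..., w^(73) sum to 0: 1 + w + ... + w^(73) = (1 - w^74)/(1 - w) = 0 since w^74 = 1, w ≠ 1.
Removing the root 1: w + w^2 + ... + w^(73) = 0 - 1 = -1

Sum = -1


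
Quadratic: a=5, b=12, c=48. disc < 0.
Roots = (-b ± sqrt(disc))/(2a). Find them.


disc = 12^2 - 4*5*48 = 144 - 960 = -816
sqrt(|disc|) = sqrt(816) = 28.5657
Real part = -12/(2*5) = -1.2000
Imag part = 28.5657/(2*5) = 2.8566

-1.2000 ± 2.8566i


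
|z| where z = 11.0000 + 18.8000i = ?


|z| = sqrt(11^2 + 18.8^2) = sqrt(121 + 353.44) = sqrt(474.44) = 21.7816

|z| = 21.7816


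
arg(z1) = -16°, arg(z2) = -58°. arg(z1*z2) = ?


arg(z1*z2) = -16° - 58° = -74°
Normalized to (-180°, 180°]: -74°

-74°


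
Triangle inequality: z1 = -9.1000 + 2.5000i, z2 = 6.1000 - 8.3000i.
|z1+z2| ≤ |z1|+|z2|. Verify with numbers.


|z1| = sqrt((-9.1)^2 + 2.5^2) = sqrt(89.06) = 9.4372
|z2| = sqrt(6.1^2 + (-8.3)^2) = sqrt(106.1) = 10.3005
z1+z2 = -3.0000 - 5.8000i
|z1+z2| = sqrt(42.64) = 6.5299
|z1|+|z2| = 9.4372 + 10.3005 = 19.7377

|z1+z2| = 6.5299 ≤ |z1|+|z2| = 19.7377 (verified)


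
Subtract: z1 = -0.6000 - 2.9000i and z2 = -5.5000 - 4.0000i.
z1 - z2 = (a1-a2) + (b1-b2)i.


Real: -0.6 + 5.5 = 4.9
Imag: -2.9 + 4 = 1.1

4.9000 + 1.1000i


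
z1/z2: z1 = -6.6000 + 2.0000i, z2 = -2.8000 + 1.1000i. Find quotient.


Conjugate of z2 = -2.8000 - 1.1000i
Numerator: (-6.6000 + 2.0000i)(-2.8000 - 1.1000i) = 20.6800 + 1.6600i
Denominator: (-2.8)^2 + 1.1^2 = 9.05
Result = (20.6800 + 1.6600i)/9.05

2.2851 + 0.1834i


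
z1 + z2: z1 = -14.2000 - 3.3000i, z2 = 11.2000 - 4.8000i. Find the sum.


Real: -14.2 + 11.2 = -3
Imag: -3.3 - 4.8 = -8.1

-3.0000 - 8.1000i


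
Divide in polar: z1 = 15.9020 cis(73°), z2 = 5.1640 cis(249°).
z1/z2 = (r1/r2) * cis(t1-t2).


r = 15.9020 / 5.1640 = 3.0794
theta = 73° - 249° = -176° = 184° (mod 360)

3.0794 cis(184°)


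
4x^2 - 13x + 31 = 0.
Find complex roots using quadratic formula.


disc = (-13)^2 - 4*4*31 = 169 - 496 = -327
sqrt(|disc|) = sqrt(327) = 18.0831
Real part = 13/(2*4) = 1.6250
Imag part = 18.0831/(2*4) = 2.2604

1.6250 ± 2.2604i


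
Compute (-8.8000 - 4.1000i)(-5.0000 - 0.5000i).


Real = -8.8*(-5) - (-4.1)*(-0.5) = 44 - 2.05 = 41.95
Imag = -8.8*(-0.5) - (5)*(-4.1) = 4.4 + 20.5 = 24.9

41.9500 + 24.9000i


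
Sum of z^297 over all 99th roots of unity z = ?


The roots are w_k = w^k with w = e^(2*pi*i/99), and (w^k)^297 = (w^297)^k.
So S = 1 + u + u^2 + ... + u^(98) with u = w^297.
297 = 3*99 + 0, so 297 is a multiple of 99 and u = (w^99)^3 = 1.
Every one of the 99 terms equals 1: S = 99

S = 99


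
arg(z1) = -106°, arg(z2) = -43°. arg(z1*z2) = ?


arg(z1*z2) = -106° - 43° = -149°
Normalized to (-180°, 180°]: -149°

-149°


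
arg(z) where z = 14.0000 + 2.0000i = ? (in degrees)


Re = 14, Im = 2
arg = atan2(2, 14) = 8.1301 degrees

arg(z) = 8.1301 degrees


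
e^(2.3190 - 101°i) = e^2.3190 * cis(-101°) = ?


e^2.3190 = 10.1655
cos(-101°) = -0.19081
sin(-101°) = -0.981627
Real = 10.1655*(-0.19081) = -1.9397
Imag = 10.1655*(-0.981627) = -9.9787

-1.9397 - 9.9787i


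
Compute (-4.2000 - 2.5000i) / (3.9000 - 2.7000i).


Conjugate of z2 = 3.9000 + 2.7000i
Numerator: (-4.2000 - 2.5000i)(3.9000 + 2.7000i) = -9.6300 - 21.0900i
Denominator: 3.9^2 + (-2.7)^2 = 22.5
Result = (-9.6300 - 21.0900i)/22.5

-0.4280 - 0.9373i


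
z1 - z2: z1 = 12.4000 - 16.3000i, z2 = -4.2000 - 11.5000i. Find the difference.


Real: 12.4 + 4.2 = 16.6
Imag: -16.3 + 11.5 = -4.8

16.6000 - 4.8000i


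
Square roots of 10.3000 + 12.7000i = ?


|z| = sqrt(106.09+161.29) = 16.3518
sqrt((|z|+a)/2) = sqrt((16.3518+10.3)/2) = sqrt(13.3259) = 3.6505
sqrt((|z|-a)/2) = sqrt((16.3518-10.3)/2) = sqrt(3.0259) = 1.7395

±(3.6505 + 1.7395i) i.e. 3.6505 + 1.7395i and -3.6505 - 1.7395i


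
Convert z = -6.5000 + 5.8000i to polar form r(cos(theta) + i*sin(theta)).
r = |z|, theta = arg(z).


r = sqrt(42.25+33.64) = sqrt(75.89) = 8.7115
theta = atan2(5.8, -6.5) = 138.2572 degrees

r = 8.7115, theta = 138.2572 degrees


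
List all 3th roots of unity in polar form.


The 3th roots of unity are cis(360k/3°) for k=0..2
Angle step = 360/3 = 120°
Primitive root: cis(120°)
Primitive root = -0.5000 + 0.8660i

3 roots at angles: 0°, 120°, 240°


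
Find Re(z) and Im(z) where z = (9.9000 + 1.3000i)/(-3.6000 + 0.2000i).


Multiply by conjugate: (9.9000 + 1.3000i)(-3.6000 - 0.2000i) / ((-3.6)^2 + 0.2^2)
Numerator real = 9.9*(-3.6) + 1.3*0.2 = -35.38
Numerator imag = 1.3*(-3.6) - 9.9*0.2 = -6.66
Denominator = 13
Re(z) = -35.38/13 = -2.7215
Im(z) = -6.66/13 = -0.5123

Re(z) = -2.7215, Im(z) = -0.5123


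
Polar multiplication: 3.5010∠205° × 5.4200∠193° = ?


r = 3.5010 * 5.4200 = 18.9754
theta = 205° + 193° = 398° = 38° (mod 360)

18.9754 cis(38°)


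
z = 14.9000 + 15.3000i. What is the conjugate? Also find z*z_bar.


z_bar = 14.9000 - 15.3000i
z*z_bar = 14.9^2 + 15.3^2 = 222.01 + 234.09 = 456.1

z_bar = 14.9000 - 15.3000i, z*z_bar = 456.1


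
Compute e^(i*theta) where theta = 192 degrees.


cos(192°) = -0.9781
sin(192°) = -0.2079

e^(i*192°) = -0.9781 - 0.2079i


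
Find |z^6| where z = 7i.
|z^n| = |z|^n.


|z| = sqrt(0+49) = sqrt(49) = 7
|z^6| = |z|^6 = 7^6 = 117649

|z^6| = 117649


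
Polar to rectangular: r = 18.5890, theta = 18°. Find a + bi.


a = 18.5890*cos(18°) = 18.5890*0.951057 = 17.6792
b = 18.5890*sin(18°) = 18.5890*0.309017 = 5.7443

17.6792 + 5.7443i


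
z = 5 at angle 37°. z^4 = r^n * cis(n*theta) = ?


r^4 = 5^4 = 625
n*theta = 4*37° = 148° = 148° (mod 360)
a = 625*cos(148°) = -530.0301
b = 625*sin(148°) = 331.1995

625 cis(148°) = -530.0301 + 331.1995i


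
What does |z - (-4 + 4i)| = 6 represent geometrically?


|z - z0| = r is a circle with center z0 and radius r.
Center = (-4, 4), radius = 6

Circle with center (-4, 4) and radius 6


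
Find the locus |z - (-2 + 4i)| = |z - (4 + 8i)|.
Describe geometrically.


Equal distances means the locus is the perpendicular bisector of z1 and z2.
Midpoint = ((-2+4)/2, (4+8)/2) = (1.0000, 6.0000)

Perpendicular bisector through (1.0000, 6.0000)


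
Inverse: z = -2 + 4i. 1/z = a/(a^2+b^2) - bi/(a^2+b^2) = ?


|z|^2 = 4+16 = 20
1/z = (-2 - 4i)/20

1/z = -0.1000 - 0.2000i


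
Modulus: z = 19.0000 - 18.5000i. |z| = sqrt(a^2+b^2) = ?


|z| = sqrt(19^2 + (-18.5)^2) = sqrt(361 + 342.25) = sqrt(703.25) = 26.5189

|z| = 26.5189


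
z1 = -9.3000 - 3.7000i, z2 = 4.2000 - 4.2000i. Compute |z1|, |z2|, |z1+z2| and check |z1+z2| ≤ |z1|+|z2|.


|z1| = sqrt((-9.3)^2 + (-3.7)^2) = sqrt(100.18) = 10.0090
|z2| = sqrt(4.2^2 + (-4.2)^2) = sqrt(35.28) = 5.9397
z1+z2 = -5.1000 - 7.9000i
|z1+z2| = sqrt(88.42) = 9.4032
|z1|+|z2| = 10.0090 + 5.9397 = 15.9487

|z1+z2| = 9.4032 ≤ |z1|+|z2| = 15.9487 (verified)


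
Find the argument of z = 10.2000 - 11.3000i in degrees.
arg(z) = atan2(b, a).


Re = 10.2, Im = -11.3
arg = atan2(-11.3, 10.2) = -47.9289 degrees

arg(z) = -47.9289 degrees


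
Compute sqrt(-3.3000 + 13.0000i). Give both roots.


|z| = sqrt(10.89+169) = 13.4123
sqrt((|z|+a)/2) = sqrt((13.4123+(-3.3))/2) = sqrt(5.0562) = 2.2486
sqrt((|z|-a)/2) = sqrt((13.4123-(-3.3))/2) = sqrt(8.3562) = 2.8907

±(2.2486 + 2.8907i) i.e. 2.2486 + 2.8907i and -2.2486 - 2.8907i


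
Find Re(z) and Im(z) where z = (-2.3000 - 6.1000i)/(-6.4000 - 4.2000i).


Multiply by conjugate: (-2.3000 - 6.1000i)(-6.4000 + 4.2000i) / ((-6.4)^2 + (-4.2)^2)
Numerator real = -2.3*(-6.4) - (6.1)*(-4.2) = 40.34
Numerator imag = -6.1*(-6.4) - (-2.3)*(-4.2) = 29.38
Denominator = 58.6
Re(z) = 40.34/58.6 = 0.6884
Im(z) = 29.38/58.6 = 0.5014

Re(z) = 0.6884, Im(z) = 0.5014


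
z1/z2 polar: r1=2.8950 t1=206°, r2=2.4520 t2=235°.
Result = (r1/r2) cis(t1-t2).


r = 2.8950 / 2.4520 = 1.1807
theta = 206° - 235° = -29° = 331° (mod 360)

1.1807 cis(331°)


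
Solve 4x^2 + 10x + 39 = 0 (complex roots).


disc = 10^2 - 4*4*39 = 100 - 624 = -524
sqrt(|disc|) = sqrt(524) = 22.8910
Real part = -10/(2*4) = -1.2500
Imag part = 22.8910/(2*4) = 2.8614

-1.2500 ± 2.8614i


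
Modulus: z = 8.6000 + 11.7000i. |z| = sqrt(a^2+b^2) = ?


|z| = sqrt(8.6^2 + 11.7^2) = sqrt(73.96 + 136.89) = sqrt(210.85) = 14.5207

|z| = 14.5207


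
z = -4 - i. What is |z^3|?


|z| = sqrt(16+1) = sqrt(17) = 4.1231
|z^3| = |z|^3 = (sqrt(17))^3 = 17*sqrt(17)

|z^3| = 17*sqrt(17) ≈ 70.0928


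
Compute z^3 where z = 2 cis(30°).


r^3 = 2^3 = 8
n*theta = 3*30° = 90° = 90° (mod 360)
a = 8*cos(90°) = 0
b = 8*sin(90°) = 8.0000

8 cis(90°) = 0 + 8.0000i


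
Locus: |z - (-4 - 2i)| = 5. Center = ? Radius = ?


|z - z0| = r is a circle with center z0 and radius r.
Center = (-4, -2), radius = 5

Circle with center (-4, -2) and radius 5


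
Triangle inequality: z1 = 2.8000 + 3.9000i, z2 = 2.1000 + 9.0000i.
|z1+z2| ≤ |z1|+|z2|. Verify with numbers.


|z1| = sqrt(2.8^2 + 3.9^2) = sqrt(23.05) = 4.8010
|z2| = sqrt(2.1^2 + 9^2) = sqrt(85.41) = 9.2418
z1+z2 = 4.9000 + 12.9000i
|z1+z2| = sqrt(190.42) = 13.7993
|z1|+|z2| = 4.8010 + 9.2418 = 14.0428

|z1+z2| = 13.7993 ≤ |z1|+|z2| = 14.0428 (verified)


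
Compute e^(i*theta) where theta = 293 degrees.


cos(293°) = 0.3907
sin(293°) = -0.9205

e^(i*293°) = 0.3907 - 0.9205i


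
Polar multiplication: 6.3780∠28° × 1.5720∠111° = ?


r = 6.3780 * 1.5720 = 10.0262
theta = 28° + 111° = 139° = 139° (mod 360)

10.0262 cis(139°)


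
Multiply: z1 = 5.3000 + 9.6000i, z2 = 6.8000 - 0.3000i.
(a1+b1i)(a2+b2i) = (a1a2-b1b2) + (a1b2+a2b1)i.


Real = 5.3*6.8 - 9.6*(-0.3) = 36.04 - (-2.88) = 38.92
Imag = 5.3*(-0.3) + 6.8*9.6 = -1.59 + 65.28 = 63.69

38.9200 + 63.6900i


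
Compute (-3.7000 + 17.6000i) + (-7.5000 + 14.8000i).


Real: -3.7 - 7.5 = -11.2
Imag: 17.6 + 14.8 = 32.4

-11.2000 + 32.4000i


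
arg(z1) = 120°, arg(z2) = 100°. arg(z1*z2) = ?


arg(z1*z2) = 120° + 100° = 220°
Normalized to (-180°, 180°]: -140°

-140°


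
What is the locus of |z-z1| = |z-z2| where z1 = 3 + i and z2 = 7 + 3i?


Equal distances means the locus is the perpendicular bisector of z1 and z2.
Midpoint = ((3+7)/2, (1+3)/2) = (5.0000, 2.0000)

Perpendicular bisector through (5.0000, 2.0000)


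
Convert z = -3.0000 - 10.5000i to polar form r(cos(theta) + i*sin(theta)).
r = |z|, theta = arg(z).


r = sqrt(9+110.25) = sqrt(119.25) = 10.9202
theta = atan2(-10.5, -3) = -105.9454 degrees

r = 10.9202, theta = -105.9454 degrees


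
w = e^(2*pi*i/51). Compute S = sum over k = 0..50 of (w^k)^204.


The roots are w_k = w^k with w = e^(2*pi*i/51), and (w^k)^204 = (w^204)^k.
So S = 1 + u + u^2 + ... + u^(50) with u = w^204.
204 = 4*51 + 0, so 204 is a multiple of 51 and u = (w^51)^4 = 1.
Every one of the 51 terms equals 1: S = 51

S = 51


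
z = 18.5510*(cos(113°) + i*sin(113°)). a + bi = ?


a = 18.5510*cos(113°) = 18.5510*(-0.390731) = -7.2485
b = 18.5510*sin(113°) = 18.5510*0.920505 = 17.0763

-7.2485 + 17.0763i


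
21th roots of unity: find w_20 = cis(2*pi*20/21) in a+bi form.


Angle = 360*20/21 = 342.8571°
a = cos(342.8571°) = 0.9556
b = sin(342.8571°) = -0.2948

0.9556 - 0.2948i


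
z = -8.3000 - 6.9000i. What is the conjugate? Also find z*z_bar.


z_bar = -8.3000 + 6.9000i
z*z_bar = (-8.3)^2 + (-6.9)^2 = 68.89 + 47.61 = 116.5

z_bar = -8.3000 + 6.9000i, z*z_bar = 116.5


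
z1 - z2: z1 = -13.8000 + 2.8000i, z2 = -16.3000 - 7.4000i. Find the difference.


Real: -13.8 + 16.3 = 2.5
Imag: 2.8 + 7.4 = 10.2

2.5000 + 10.2000i


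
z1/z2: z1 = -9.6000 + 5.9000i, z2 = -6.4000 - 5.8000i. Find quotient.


Conjugate of z2 = -6.4000 + 5.8000i
Numerator: (-9.6000 + 5.9000i)(-6.4000 + 5.8000i) = 27.2200 - 93.4400i
Denominator: (-6.4)^2 + (-5.8)^2 = 74.6
Result = (27.2200 - 93.4400i)/74.6

0.3649 - 1.2525i


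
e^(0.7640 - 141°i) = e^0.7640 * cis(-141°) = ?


e^0.7640 = 2.14685
cos(-141°) = -0.77715
sin(-141°) = -0.62932
Real = 2.14685*(-0.77715) = -1.6684
Imag = 2.14685*(-0.62932) = -1.3511

-1.6684 - 1.3511i


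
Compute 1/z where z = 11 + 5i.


|z|^2 = 121+25 = 146
1/z = (11 - 5i)/146

1/z = 0.0753 - 0.0342i


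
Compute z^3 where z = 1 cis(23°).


r^3 = 1^3 = 1
n*theta = 3*23° = 69° = 69° (mod 360)
a = 1*cos(69°) = 0.3584
b = 1*sin(69°) = 0.9336

1 cis(69°) = 0.3584 + 0.9336i


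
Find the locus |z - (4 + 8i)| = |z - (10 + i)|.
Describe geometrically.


Equal distances means the locus is the perpendicular bisector of z1 and z2.
Midpoint = ((4+10)/2, (8+1)/2) = (7.0000, 4.5000)

Perpendicular bisector through (7.0000, 4.5000)


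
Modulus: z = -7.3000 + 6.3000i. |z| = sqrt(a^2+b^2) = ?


|z| = sqrt((-7.3)^2 + 6.3^2) = sqrt(53.29 + 39.69) = sqrt(92.98) = 9.6426

|z| = 9.6426


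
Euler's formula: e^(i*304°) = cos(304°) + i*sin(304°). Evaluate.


cos(304°) = 0.5592
sin(304°) = -0.8290

e^(i*304°) = 0.5592 - 0.8290i


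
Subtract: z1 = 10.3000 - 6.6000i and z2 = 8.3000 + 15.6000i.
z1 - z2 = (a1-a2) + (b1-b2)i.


Real: 10.3 - 8.3 = 2
Imag: -6.6 - 15.6 = -22.2

2.0000 - 22.2000i


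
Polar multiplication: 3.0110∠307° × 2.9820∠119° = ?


r = 3.0110 * 2.9820 = 8.9788
theta = 307° + 119° = 426° = 66° (mod 360)

8.9788 cis(66°)


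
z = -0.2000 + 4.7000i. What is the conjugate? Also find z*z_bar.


z_bar = -0.2000 - 4.7000i
z*z_bar = (-0.2)^2 + 4.7^2 = 0.04 + 22.09 = 22.13

z_bar = -0.2000 - 4.7000i, z*z_bar = 22.13


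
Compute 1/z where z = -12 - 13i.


|z|^2 = 144+169 = 313
1/z = (-12 + 13i)/313

1/z = -0.0383 + 0.0415i


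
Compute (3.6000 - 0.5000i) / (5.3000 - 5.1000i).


Conjugate of z2 = 5.3000 + 5.1000i
Numerator: (3.6000 - 0.5000i)(5.3000 + 5.1000i) = 21.6300 + 15.7100i
Denominator: 5.3^2 + (-5.1)^2 = 54.1
Result = (21.6300 + 15.7100i)/54.1

0.3998 + 0.2904i


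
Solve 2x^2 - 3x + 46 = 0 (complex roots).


disc = (-3)^2 - 4*2*46 = 9 - 368 = -359
sqrt(|disc|) = sqrt(359) = 18.9473
Real part = 3/(2*2) = 0.7500
Imag part = 18.9473/(2*2) = 4.7368

0.7500 ± 4.7368i


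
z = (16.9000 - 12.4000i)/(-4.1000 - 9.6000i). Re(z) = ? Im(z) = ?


Multiply by conjugate: (16.9000 - 12.4000i)(-4.1000 + 9.6000i) / ((-4.1)^2 + (-9.6)^2)
Numerator real = 16.9*(-4.1) - (12.4)*(-9.6) = 49.75
Numerator imag = -12.4*(-4.1) - 16.9*(-9.6) = 213.08
Denominator = 108.97
Re(z) = 49.75/108.97 = 0.4565
Im(z) = 213.08/108.97 = 1.9554

Re(z) = 0.4565, Im(z) = 1.9554


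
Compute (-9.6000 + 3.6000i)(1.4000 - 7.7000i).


Real = -9.6*1.4 - 3.6*(-7.7) = -13.44 - (-27.72) = 14.28
Imag = -9.6*(-7.7) + 1.4*3.6 = 73.92 + 5.04 = 78.96

14.2800 + 78.9600i


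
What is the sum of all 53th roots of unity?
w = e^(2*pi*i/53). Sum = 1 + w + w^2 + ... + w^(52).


The sum of all 53th roots of unity is 0.
Geometric series: (1 - w^53)/(1 - w) = (1-1)/(1-w) = 0 since w^53 = 1, w ≠ 1.
Alternatively: coefficient of z^52 in z^53 - 1 is 0.

0


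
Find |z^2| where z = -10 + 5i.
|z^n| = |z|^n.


|z| = sqrt(100+25) = sqrt(125) = 11.1803
|z^2| = |z|^2 = (sqrt(125))^2 = 125

|z^2| = 125


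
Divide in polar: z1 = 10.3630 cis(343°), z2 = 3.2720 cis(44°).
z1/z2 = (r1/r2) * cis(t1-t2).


r = 10.3630 / 3.2720 = 3.1672
theta = 343° - 44° = 299° = 299° (mod 360)

3.1672 cis(299°)


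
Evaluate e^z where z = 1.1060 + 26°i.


e^1.1060 = 3.0222
cos(26°) = 0.8988
sin(26°) = 0.4384
Real = 3.0222*0.8988 = 2.7164
Imag = 3.0222*0.4384 = 1.3249

2.7164 + 1.3249i


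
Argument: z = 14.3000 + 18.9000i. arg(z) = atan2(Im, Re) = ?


Re = 14.3, Im = 18.9
arg = atan2(18.9, 14.3) = 52.8883 degrees

arg(z) = 52.8883 degrees


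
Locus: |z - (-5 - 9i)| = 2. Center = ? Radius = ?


|z - z0| = r is a circle with center z0 and radius r.
Center = (-5, -9), radius = 2

Circle with center (-5, -9) and radius 2


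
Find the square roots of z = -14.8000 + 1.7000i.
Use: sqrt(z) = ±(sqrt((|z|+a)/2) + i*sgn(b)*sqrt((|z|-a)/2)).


|z| = sqrt(219.04+2.89) = 14.8973
sqrt((|z|+a)/2) = sqrt((14.8973+(-14.8))/2) = sqrt(0.0487) = 0.2206
sqrt((|z|-a)/2) = sqrt((14.8973-(-14.8))/2) = sqrt(14.8487) = 3.8534

±(0.2206 + 3.8534i) i.e. 0.2206 + 3.8534i and -0.2206 - 3.8534i


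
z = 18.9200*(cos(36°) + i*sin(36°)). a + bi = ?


a = 18.9200*cos(36°) = 18.9200*0.809017 = 15.3066
b = 18.9200*sin(36°) = 18.9200*0.587785 = 11.1209

15.3066 + 11.1209i


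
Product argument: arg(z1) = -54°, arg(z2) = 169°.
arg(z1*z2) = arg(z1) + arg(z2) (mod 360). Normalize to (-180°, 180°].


arg(z1*z2) = -54° + 169° = 115°
Normalized to (-180°, 180°]: 115°

115°


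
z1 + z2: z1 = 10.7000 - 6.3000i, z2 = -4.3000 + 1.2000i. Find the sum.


Real: 10.7 - 4.3 = 6.4
Imag: -6.3 + 1.2 = -5.1

6.4000 - 5.1000i


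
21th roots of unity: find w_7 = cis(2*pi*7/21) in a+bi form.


Angle = 360*7/21 = 120°
a = cos(120°) = -0.5000
b = sin(120°) = 0.8660

-0.5000 + 0.8660i


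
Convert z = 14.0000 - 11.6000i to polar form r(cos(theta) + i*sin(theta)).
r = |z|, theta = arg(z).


r = sqrt(196+134.56) = sqrt(330.56) = 18.1813
theta = atan2(-11.6, 14) = -39.6442 degrees

r = 18.1813, theta = -39.6442 degrees


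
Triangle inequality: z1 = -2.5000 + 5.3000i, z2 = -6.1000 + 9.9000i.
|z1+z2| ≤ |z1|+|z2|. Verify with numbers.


|z1| = sqrt((-2.5)^2 + 5.3^2) = sqrt(34.34) = 5.8600
|z2| = sqrt((-6.1)^2 + 9.9^2) = sqrt(135.22) = 11.6284
z1+z2 = -8.6000 + 15.2000i
|z1+z2| = sqrt(305) = 17.4642
|z1|+|z2| = 5.8600 + 11.6284 = 17.4884

|z1+z2| = 17.4642 ≤ |z1|+|z2| = 17.4884 (verified)


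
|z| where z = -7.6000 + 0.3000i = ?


|z| = sqrt((-7.6)^2 + 0.3^2) = sqrt(57.76 + 0.09) = sqrt(57.85) = 7.6059

|z| = 7.6059


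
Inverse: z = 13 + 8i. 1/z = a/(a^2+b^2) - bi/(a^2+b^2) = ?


|z|^2 = 169+64 = 233
1/z = (13 - 8i)/233

1/z = 0.0558 - 0.0343i


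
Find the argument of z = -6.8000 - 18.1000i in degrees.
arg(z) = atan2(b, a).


Re = -6.8, Im = -18.1
arg = atan2(-18.1, -6.8) = -110.5907 degrees

arg(z) = -110.5907 degrees


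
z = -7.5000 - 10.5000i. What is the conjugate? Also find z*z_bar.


z_bar = -7.5000 + 10.5000i
z*z_bar = (-7.5)^2 + (-10.5)^2 = 56.25 + 110.25 = 166.5

z_bar = -7.5000 + 10.5000i, z*z_bar = 166.5


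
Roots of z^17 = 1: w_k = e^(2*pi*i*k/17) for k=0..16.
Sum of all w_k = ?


The sum of all 17th roots of unity is 0.
Geometric series: (1 - w^17)/(1 - w) = (1-1)/(1-w) = 0 since w^17 = 1, w ≠ 1.
Alternatively: coefficient of z^16 in z^17 - 1 is 0.

0
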